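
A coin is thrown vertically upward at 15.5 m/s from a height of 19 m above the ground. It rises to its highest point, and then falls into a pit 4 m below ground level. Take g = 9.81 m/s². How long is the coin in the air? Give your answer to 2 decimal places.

Phase 1 (rising): v₀ = 15.5 m/s, a = -9.81 m/s².
v = v₀ + at → t = (0 − 15.5) / -9.81 = 1.58 s
v² = v₀² + 2aΔx → Δx = (0² − 15.5²)/(2·-9.81) = 12.2 m

Phase 2 (falling): v₀ = 0 m/s, a = -9.81 m/s².
Falls 35.2 m from rest: t = √(2·35.2/9.81) = 2.68 s; v = g·t = 26.3 m/s.
Total time = 1.58 + 2.68 = 4.26 s

4.26 s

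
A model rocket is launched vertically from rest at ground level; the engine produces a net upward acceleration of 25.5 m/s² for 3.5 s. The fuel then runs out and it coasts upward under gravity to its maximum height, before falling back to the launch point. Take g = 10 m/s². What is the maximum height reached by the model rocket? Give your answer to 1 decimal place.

Phase 1 (powered ascent): v₀ = 0 m/s, a = 25.5 m/s².
v = v₀ + at = 0 + (25.5)(3.5) = 89.2 m/s
Δx = v₀t + ½at² = 0·3.5 + 0.5·25.5·3.5² = 156 m

Phase 2 (coasting upward): v₀ = 89.2 m/s, a = -10 m/s².
v = v₀ + at → t = (0 − 89.2) / -10 = 8.93 s
v² = v₀² + 2aΔx → Δx = (0² − 89.2²)/(2·-10) = 398 m
Maximum height = 156 + 398 = 554 m

554.5 m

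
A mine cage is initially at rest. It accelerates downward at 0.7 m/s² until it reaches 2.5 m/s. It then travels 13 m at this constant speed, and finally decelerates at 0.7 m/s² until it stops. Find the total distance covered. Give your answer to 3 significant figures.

21.9 m

Phase 1 (accelerating): v₀ = 0 m/s, a = 0.7 m/s².
v = v₀ + at → t = (2.5 − 0) / 0.7 = 3.57 s
v² = v₀² + 2aΔx → Δx = (2.5² − 0²)/(2·0.7) = 4.46 m

Phase 2 (constant speed): v₀ = 2.50 m/s, a = 0 m/s².
Constant speed: t = d/v = 13/2.50 = 5.20 s

Phase 3 (decelerating): v₀ = 2.50 m/s, a = -0.7 m/s².
v = v₀ + at → t = (0 − 2.50) / -0.7 = 3.57 s
v² = v₀² + 2aΔx → Δx = (0² − 2.50²)/(2·-0.7) = 4.46 m
Total distance = 4.46 + 13.0 + 4.46 = 21.9 m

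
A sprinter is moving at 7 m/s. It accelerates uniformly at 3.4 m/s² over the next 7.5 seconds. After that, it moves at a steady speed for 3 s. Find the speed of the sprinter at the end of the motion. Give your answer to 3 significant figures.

Phase 1 (accelerating): v₀ = 7.00 m/s, a = 3.4 m/s².
v = v₀ + at = 7.00 + (3.4)(7.5) = 32.5 m/s
Δx = v₀t + ½at² = 7.00·7.5 + 0.5·3.4·7.5² = 148 m

Phase 2 (constant speed): v₀ = 32.5 m/s, a = 0 m/s².
v = v₀ + at = 32.5 + (0)(3) = 32.5 m/s
Δx = v₀t + ½at² = 32.5·3 + 0.5·0·3² = 97.5 m
Final speed = 32.5 m/s

32.5 m/s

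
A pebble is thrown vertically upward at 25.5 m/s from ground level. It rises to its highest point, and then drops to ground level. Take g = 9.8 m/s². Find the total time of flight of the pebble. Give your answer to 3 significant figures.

Phase 1 (rising): v₀ = 25.5 m/s, a = -9.8 m/s².
v = v₀ + at → t = (0 − 25.5) / -9.8 = 2.60 s
v² = v₀² + 2aΔx → Δx = (0² − 25.5²)/(2·-9.8) = 33.2 m

Phase 2 (falling): v₀ = 0 m/s, a = -9.8 m/s².
Falls 33.2 m from rest: t = √(2·33.2/9.8) = 2.60 s; v = g·t = 25.5 m/s.
Total time = 2.60 + 2.60 = 5.20 s

5.20 s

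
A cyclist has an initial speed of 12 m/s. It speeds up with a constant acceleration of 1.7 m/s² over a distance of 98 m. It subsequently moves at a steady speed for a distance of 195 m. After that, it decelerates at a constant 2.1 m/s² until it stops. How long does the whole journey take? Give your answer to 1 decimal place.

Phase 1 (accelerating): v₀ = 12.0 m/s, a = 1.7 m/s².
v² = v₀² + 2aΔx = 12.0² + 2·1.7·98 = 477 → v = 21.8 m/s
t = (v − v₀)/a = (21.8 − 12.0)/1.7 = 5.79 s

Phase 2 (constant speed): v₀ = 21.8 m/s, a = 0 m/s².
Constant speed: t = d/v = 195/21.8 = 8.93 s

Phase 3 (decelerating): v₀ = 21.8 m/s, a = -2.1 m/s².
v = v₀ + at → t = (0 − 21.8) / -2.1 = 10.4 s
v² = v₀² + 2aΔx → Δx = (0² − 21.8²)/(2·-2.1) = 114 m
Total time = 5.79 + 8.93 + 10.4 = 25.1 s

25.1 s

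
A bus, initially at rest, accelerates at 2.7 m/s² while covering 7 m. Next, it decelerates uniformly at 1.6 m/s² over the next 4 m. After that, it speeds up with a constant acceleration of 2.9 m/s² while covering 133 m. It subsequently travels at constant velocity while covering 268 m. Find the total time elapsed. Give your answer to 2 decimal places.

20.50 s

Phase 1 (accelerating): v₀ = 0 m/s, a = 2.7 m/s².
v² = v₀² + 2aΔx = 0² + 2·2.7·7 = 37.8 → v = 6.15 m/s
t = (v − v₀)/a = (6.15 − 0)/2.7 = 2.28 s

Phase 2 (decelerating): v₀ = 6.15 m/s, a = -1.6 m/s².
v² = v₀² + 2aΔx = 6.15² + 2·-1.6·4 = 25.0 → v = 5.00 m/s
t = (v − v₀)/a = (5.00 − 6.15)/-1.6 = 0.718 s

Phase 3 (accelerating): v₀ = 5.00 m/s, a = 2.9 m/s².
v² = v₀² + 2aΔx = 5.00² + 2·2.9·133 = 796 → v = 28.2 m/s
t = (v − v₀)/a = (28.2 − 5.00)/2.9 = 8.01 s

Phase 4 (constant speed): v₀ = 28.2 m/s, a = 0 m/s².
Constant speed: t = d/v = 268/28.2 = 9.50 s
Total time = 2.28 + 0.718 + 8.01 + 9.50 = 20.5 s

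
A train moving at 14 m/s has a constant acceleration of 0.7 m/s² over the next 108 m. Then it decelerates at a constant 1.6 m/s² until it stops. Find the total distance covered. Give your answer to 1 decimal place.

Phase 1 (accelerating): v₀ = 14.0 m/s, a = 0.7 m/s².
v² = v₀² + 2aΔx = 14.0² + 2·0.7·108 = 347 → v = 18.6 m/s
t = (v − v₀)/a = (18.6 − 14.0)/0.7 = 6.62 s

Phase 2 (decelerating): v₀ = 18.6 m/s, a = -1.6 m/s².
v = v₀ + at → t = (0 − 18.6) / -1.6 = 11.6 s
v² = v₀² + 2aΔx → Δx = (0² − 18.6²)/(2·-1.6) = 108 m
Total distance = 108 + 108 = 216 m

216.5 m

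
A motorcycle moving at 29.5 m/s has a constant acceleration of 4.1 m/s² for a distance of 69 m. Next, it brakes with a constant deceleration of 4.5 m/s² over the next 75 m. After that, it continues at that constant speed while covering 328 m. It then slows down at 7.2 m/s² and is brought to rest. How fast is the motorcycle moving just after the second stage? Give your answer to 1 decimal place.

Phase 1 (accelerating): v₀ = 29.5 m/s, a = 4.1 m/s².
v² = v₀² + 2aΔx = 29.5² + 2·4.1·69 = 1440 → v = 37.9 m/s
t = (v − v₀)/a = (37.9 − 29.5)/4.1 = 2.05 s

Phase 2 (decelerating): v₀ = 37.9 m/s, a = -4.5 m/s².
v² = v₀² + 2aΔx = 37.9² + 2·-4.5·75 = 761 → v = 27.6 m/s
t = (v − v₀)/a = (27.6 − 37.9)/-4.5 = 2.29 s
Speed at end of phase 2 = 27.6 m/s

27.6 m/s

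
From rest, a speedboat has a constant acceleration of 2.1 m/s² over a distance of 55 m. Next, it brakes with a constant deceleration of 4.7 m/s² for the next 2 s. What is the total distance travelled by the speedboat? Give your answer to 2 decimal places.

Phase 1 (accelerating): v₀ = 0 m/s, a = 2.1 m/s².
v² = v₀² + 2aΔx = 0² + 2·2.1·55 = 231 → v = 15.2 m/s
t = (v − v₀)/a = (15.2 − 0)/2.1 = 7.24 s

Phase 2 (decelerating): v₀ = 15.2 m/s, a = -4.7 m/s².
v = v₀ + at = 15.2 + (-4.7)(2) = 5.80 m/s
Δx = v₀t + ½at² = 15.2·2 + 0.5·-4.7·2² = 21.0 m
Total distance = 55.0 + 21.0 = 76.0 m

76.00 m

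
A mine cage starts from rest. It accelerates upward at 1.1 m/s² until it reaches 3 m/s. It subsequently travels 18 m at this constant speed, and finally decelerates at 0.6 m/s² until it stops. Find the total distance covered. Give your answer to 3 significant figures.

Phase 1 (accelerating): v₀ = 0 m/s, a = 1.1 m/s².
v = v₀ + at → t = (3 − 0) / 1.1 = 2.73 s
v² = v₀² + 2aΔx → Δx = (3² − 0²)/(2·1.1) = 4.09 m

Phase 2 (constant speed): v₀ = 3.00 m/s, a = 0 m/s².
Constant speed: t = d/v = 18/3.00 = 6.00 s

Phase 3 (decelerating): v₀ = 3.00 m/s, a = -0.6 m/s².
v = v₀ + at → t = (0 − 3.00) / -0.6 = 5.00 s
v² = v₀² + 2aΔx → Δx = (0² − 3.00²)/(2·-0.6) = 7.50 m
Total distance = 4.09 + 18.0 + 7.50 = 29.6 m

29.6 m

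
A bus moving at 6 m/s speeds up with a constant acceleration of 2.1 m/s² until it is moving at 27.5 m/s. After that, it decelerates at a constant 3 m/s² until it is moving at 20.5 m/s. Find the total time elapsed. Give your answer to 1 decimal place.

12.6 s

Phase 1 (accelerating): v₀ = 6.00 m/s, a = 2.1 m/s².
v = v₀ + at → t = (27.5 − 6.00) / 2.1 = 10.2 s
v² = v₀² + 2aΔx → Δx = (27.5² − 6.00²)/(2·2.1) = 171 m

Phase 2 (decelerating): v₀ = 27.5 m/s, a = -3 m/s².
v = v₀ + at → t = (20.5 − 27.5) / -3 = 2.33 s
v² = v₀² + 2aΔx → Δx = (20.5² − 27.5²)/(2·-3) = 56.0 m
Total time = 10.2 + 2.33 = 12.6 s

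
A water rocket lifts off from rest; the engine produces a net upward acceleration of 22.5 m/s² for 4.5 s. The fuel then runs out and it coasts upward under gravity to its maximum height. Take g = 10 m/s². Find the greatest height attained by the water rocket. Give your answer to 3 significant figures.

Phase 1 (powered ascent): v₀ = 0 m/s, a = 22.5 m/s².
v = v₀ + at = 0 + (22.5)(4.5) = 101 m/s
Δx = v₀t + ½at² = 0·4.5 + 0.5·22.5·4.5² = 228 m

Phase 2 (coasting upward): v₀ = 101 m/s, a = -10 m/s².
v = v₀ + at → t = (0 − 101) / -10 = 10.1 s
v² = v₀² + 2aΔx → Δx = (0² − 101²)/(2·-10) = 513 m
Maximum height = 228 + 513 = 740 m

740 m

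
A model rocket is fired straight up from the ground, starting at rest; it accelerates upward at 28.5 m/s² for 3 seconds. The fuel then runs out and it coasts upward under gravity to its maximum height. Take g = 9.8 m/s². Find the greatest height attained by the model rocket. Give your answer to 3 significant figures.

Phase 1 (powered ascent): v₀ = 0 m/s, a = 28.5 m/s².
v = v₀ + at = 0 + (28.5)(3) = 85.5 m/s
Δx = v₀t + ½at² = 0·3 + 0.5·28.5·3² = 128 m

Phase 2 (coasting upward): v₀ = 85.5 m/s, a = -9.8 m/s².
v = v₀ + at → t = (0 − 85.5) / -9.8 = 8.72 s
v² = v₀² + 2aΔx → Δx = (0² − 85.5²)/(2·-9.8) = 373 m
Maximum height = 128 + 373 = 501 m

501 m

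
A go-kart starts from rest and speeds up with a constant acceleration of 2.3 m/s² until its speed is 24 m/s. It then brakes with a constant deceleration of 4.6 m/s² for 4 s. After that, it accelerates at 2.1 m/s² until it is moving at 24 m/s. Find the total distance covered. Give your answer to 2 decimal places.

314.09 m

Phase 1 (accelerating): v₀ = 0 m/s, a = 2.3 m/s².
v = v₀ + at → t = (24 − 0) / 2.3 = 10.4 s
v² = v₀² + 2aΔx → Δx = (24² − 0²)/(2·2.3) = 125 m

Phase 2 (decelerating): v₀ = 24.0 m/s, a = -4.6 m/s².
v = v₀ + at = 24.0 + (-4.6)(4) = 5.60 m/s
Δx = v₀t + ½at² = 24.0·4 + 0.5·-4.6·4² = 59.2 m

Phase 3 (accelerating): v₀ = 5.60 m/s, a = 2.1 m/s².
v = v₀ + at → t = (24 − 5.60) / 2.1 = 8.76 s
v² = v₀² + 2aΔx → Δx = (24² − 5.60²)/(2·2.1) = 130 m
Total distance = 125 + 59.2 + 130 = 314 m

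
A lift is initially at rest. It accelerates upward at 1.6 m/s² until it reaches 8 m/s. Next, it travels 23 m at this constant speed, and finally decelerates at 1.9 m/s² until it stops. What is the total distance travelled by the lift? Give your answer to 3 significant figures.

Phase 1 (accelerating): v₀ = 0 m/s, a = 1.6 m/s².
v = v₀ + at → t = (8 − 0) / 1.6 = 5.00 s
v² = v₀² + 2aΔx → Δx = (8² − 0²)/(2·1.6) = 20.0 m

Phase 2 (constant speed): v₀ = 8.00 m/s, a = 0 m/s².
Constant speed: t = d/v = 23/8.00 = 2.88 s

Phase 3 (decelerating): v₀ = 8.00 m/s, a = -1.9 m/s².
v = v₀ + at → t = (0 − 8.00) / -1.9 = 4.21 s
v² = v₀² + 2aΔx → Δx = (0² − 8.00²)/(2·-1.9) = 16.8 m
Total distance = 20.0 + 23.0 + 16.8 = 59.8 m

59.8 m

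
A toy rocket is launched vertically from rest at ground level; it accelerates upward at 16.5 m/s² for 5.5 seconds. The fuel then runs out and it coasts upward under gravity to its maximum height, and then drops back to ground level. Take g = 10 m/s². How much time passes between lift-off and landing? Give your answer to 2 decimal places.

26.08 s

Phase 1 (powered ascent): v₀ = 0 m/s, a = 16.5 m/s².
v = v₀ + at = 0 + (16.5)(5.5) = 90.8 m/s
Δx = v₀t + ½at² = 0·5.5 + 0.5·16.5·5.5² = 250 m

Phase 2 (coasting upward): v₀ = 90.8 m/s, a = -10 m/s².
v = v₀ + at → t = (0 − 90.8) / -10 = 9.07 s
v² = v₀² + 2aΔx → Δx = (0² − 90.8²)/(2·-10) = 412 m

Phase 3 (free fall): v₀ = 0 m/s, a = -10 m/s².
Falls 661 m from rest: t = √(2·661/10) = 11.5 s; v = g·t = 115 m/s.
Total time = 5.50 + 9.07 + 11.5 = 26.1 s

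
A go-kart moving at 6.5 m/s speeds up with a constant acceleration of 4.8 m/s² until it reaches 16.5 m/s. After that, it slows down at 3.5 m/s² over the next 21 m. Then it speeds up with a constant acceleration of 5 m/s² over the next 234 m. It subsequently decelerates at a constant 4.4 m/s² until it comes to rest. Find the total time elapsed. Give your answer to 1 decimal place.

22.6 s

Phase 1 (accelerating): v₀ = 6.50 m/s, a = 4.8 m/s².
v = v₀ + at → t = (16.5 − 6.50) / 4.8 = 2.08 s
v² = v₀² + 2aΔx → Δx = (16.5² − 6.50²)/(2·4.8) = 24.0 m

Phase 2 (decelerating): v₀ = 16.5 m/s, a = -3.5 m/s².
v² = v₀² + 2aΔx = 16.5² + 2·-3.5·21 = 125 → v = 11.2 m/s
t = (v − v₀)/a = (11.2 − 16.5)/-3.5 = 1.52 s

Phase 3 (accelerating): v₀ = 11.2 m/s, a = 5 m/s².
v² = v₀² + 2aΔx = 11.2² + 2·5·234 = 2470 → v = 49.7 m/s
t = (v − v₀)/a = (49.7 − 11.2)/5 = 7.69 s

Phase 4 (decelerating): v₀ = 49.7 m/s, a = -4.4 m/s².
v = v₀ + at → t = (0 − 49.7) / -4.4 = 11.3 s
v² = v₀² + 2aΔx → Δx = (0² − 49.7²)/(2·-4.4) = 280 m
Total time = 2.08 + 1.52 + 7.69 + 11.3 = 22.6 s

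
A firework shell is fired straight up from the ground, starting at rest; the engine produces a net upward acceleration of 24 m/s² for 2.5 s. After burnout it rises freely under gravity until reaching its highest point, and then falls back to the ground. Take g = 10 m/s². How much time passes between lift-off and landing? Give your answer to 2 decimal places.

Phase 1 (powered ascent): v₀ = 0 m/s, a = 24 m/s².
v = v₀ + at = 0 + (24)(2.5) = 60.0 m/s
Δx = v₀t + ½at² = 0·2.5 + 0.5·24·2.5² = 75.0 m

Phase 2 (coasting upward): v₀ = 60.0 m/s, a = -10 m/s².
v = v₀ + at → t = (0 − 60.0) / -10 = 6.00 s
v² = v₀² + 2aΔx → Δx = (0² − 60.0²)/(2·-10) = 180 m

Phase 3 (free fall): v₀ = 0 m/s, a = -10 m/s².
Falls 255 m from rest: t = √(2·255/10) = 7.14 s; v = g·t = 71.4 m/s.
Total time = 2.50 + 6.00 + 7.14 = 15.6 s

15.64 s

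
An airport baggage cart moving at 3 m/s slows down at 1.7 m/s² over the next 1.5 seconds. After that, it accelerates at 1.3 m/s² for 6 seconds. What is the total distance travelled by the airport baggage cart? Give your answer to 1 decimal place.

28.7 m

Phase 1 (decelerating): v₀ = 3.00 m/s, a = -1.7 m/s².
v = v₀ + at = 3.00 + (-1.7)(1.5) = 0.450 m/s
Δx = v₀t + ½at² = 3.00·1.5 + 0.5·-1.7·1.5² = 2.59 m

Phase 2 (accelerating): v₀ = 0.450 m/s, a = 1.3 m/s².
v = v₀ + at = 0.450 + (1.3)(6) = 8.25 m/s
Δx = v₀t + ½at² = 0.450·6 + 0.5·1.3·6² = 26.1 m
Total distance = 2.59 + 26.1 = 28.7 m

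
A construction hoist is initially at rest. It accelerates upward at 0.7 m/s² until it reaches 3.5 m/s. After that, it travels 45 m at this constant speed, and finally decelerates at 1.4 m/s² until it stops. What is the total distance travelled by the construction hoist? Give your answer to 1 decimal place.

58.1 m

Phase 1 (accelerating): v₀ = 0 m/s, a = 0.7 m/s².
v = v₀ + at → t = (3.5 − 0) / 0.7 = 5.00 s
v² = v₀² + 2aΔx → Δx = (3.5² − 0²)/(2·0.7) = 8.75 m

Phase 2 (constant speed): v₀ = 3.50 m/s, a = 0 m/s².
Constant speed: t = d/v = 45/3.50 = 12.9 s

Phase 3 (decelerating): v₀ = 3.50 m/s, a = -1.4 m/s².
v = v₀ + at → t = (0 − 3.50) / -1.4 = 2.50 s
v² = v₀² + 2aΔx → Δx = (0² − 3.50²)/(2·-1.4) = 4.38 m
Total distance = 8.75 + 45.0 + 4.38 = 58.1 m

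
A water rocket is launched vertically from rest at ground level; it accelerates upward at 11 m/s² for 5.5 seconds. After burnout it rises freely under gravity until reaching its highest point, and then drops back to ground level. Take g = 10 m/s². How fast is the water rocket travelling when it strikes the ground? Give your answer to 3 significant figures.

Phase 1 (powered ascent): v₀ = 0 m/s, a = 11 m/s².
v = v₀ + at = 0 + (11)(5.5) = 60.5 m/s
Δx = v₀t + ½at² = 0·5.5 + 0.5·11·5.5² = 166 m

Phase 2 (coasting upward): v₀ = 60.5 m/s, a = -10 m/s².
v = v₀ + at → t = (0 − 60.5) / -10 = 6.05 s
v² = v₀² + 2aΔx → Δx = (0² − 60.5²)/(2·-10) = 183 m

Phase 3 (free fall): v₀ = 0 m/s, a = -10 m/s².
Falls 349 m from rest: t = √(2·349/10) = 8.36 s; v = g·t = 83.6 m/s.
Impact speed = 83.6 m/s

83.6 m/s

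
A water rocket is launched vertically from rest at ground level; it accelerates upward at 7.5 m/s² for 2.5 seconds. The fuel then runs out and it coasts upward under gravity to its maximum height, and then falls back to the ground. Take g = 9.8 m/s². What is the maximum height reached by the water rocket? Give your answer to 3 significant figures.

41.4 m

Phase 1 (powered ascent): v₀ = 0 m/s, a = 7.5 m/s².
v = v₀ + at = 0 + (7.5)(2.5) = 18.8 m/s
Δx = v₀t + ½at² = 0·2.5 + 0.5·7.5·2.5² = 23.4 m

Phase 2 (coasting upward): v₀ = 18.8 m/s, a = -9.8 m/s².
v = v₀ + at → t = (0 − 18.8) / -9.8 = 1.91 s
v² = v₀² + 2aΔx → Δx = (0² − 18.8²)/(2·-9.8) = 17.9 m
Maximum height = 23.4 + 17.9 = 41.4 m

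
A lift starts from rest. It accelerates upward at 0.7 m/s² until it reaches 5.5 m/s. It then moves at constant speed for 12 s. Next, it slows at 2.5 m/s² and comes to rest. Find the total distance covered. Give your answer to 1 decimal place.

Phase 1 (accelerating): v₀ = 0 m/s, a = 0.7 m/s².
v = v₀ + at → t = (5.5 − 0) / 0.7 = 7.86 s
v² = v₀² + 2aΔx → Δx = (5.5² − 0²)/(2·0.7) = 21.6 m

Phase 2 (constant speed): v₀ = 5.50 m/s, a = 0 m/s².
v = v₀ + at = 5.50 + (0)(12) = 5.50 m/s
Δx = v₀t + ½at² = 5.50·12 + 0.5·0·12² = 66.0 m

Phase 3 (decelerating): v₀ = 5.50 m/s, a = -2.5 m/s².
v = v₀ + at → t = (0 − 5.50) / -2.5 = 2.20 s
v² = v₀² + 2aΔx → Δx = (0² − 5.50²)/(2·-2.5) = 6.05 m
Total distance = 21.6 + 66.0 + 6.05 = 93.7 m

93.7 m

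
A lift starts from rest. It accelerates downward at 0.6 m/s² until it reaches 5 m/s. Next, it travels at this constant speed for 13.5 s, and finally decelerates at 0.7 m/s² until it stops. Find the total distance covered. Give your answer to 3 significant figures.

Phase 1 (accelerating): v₀ = 0 m/s, a = 0.6 m/s².
v = v₀ + at → t = (5 − 0) / 0.6 = 8.33 s
v² = v₀² + 2aΔx → Δx = (5² − 0²)/(2·0.6) = 20.8 m

Phase 2 (constant speed): v₀ = 5.00 m/s, a = 0 m/s².
v = v₀ + at = 5.00 + (0)(13.5) = 5.00 m/s
Δx = v₀t + ½at² = 5.00·13.5 + 0.5·0·13.5² = 67.5 m

Phase 3 (decelerating): v₀ = 5.00 m/s, a = -0.7 m/s².
v = v₀ + at → t = (0 − 5.00) / -0.7 = 7.14 s
v² = v₀² + 2aΔx → Δx = (0² − 5.00²)/(2·-0.7) = 17.9 m
Total distance = 20.8 + 67.5 + 17.9 = 106 m

106 m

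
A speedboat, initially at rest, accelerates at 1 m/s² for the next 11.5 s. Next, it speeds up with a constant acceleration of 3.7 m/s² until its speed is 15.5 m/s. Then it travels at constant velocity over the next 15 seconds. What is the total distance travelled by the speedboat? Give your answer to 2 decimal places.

Phase 1 (accelerating): v₀ = 0 m/s, a = 1 m/s².
v = v₀ + at = 0 + (1)(11.5) = 11.5 m/s
Δx = v₀t + ½at² = 0·11.5 + 0.5·1·11.5² = 66.1 m

Phase 2 (accelerating): v₀ = 11.5 m/s, a = 3.7 m/s².
v = v₀ + at → t = (15.5 − 11.5) / 3.7 = 1.08 s
v² = v₀² + 2aΔx → Δx = (15.5² − 11.5²)/(2·3.7) = 14.6 m

Phase 3 (constant speed): v₀ = 15.5 m/s, a = 0 m/s².
v = v₀ + at = 15.5 + (0)(15) = 15.5 m/s
Δx = v₀t + ½at² = 15.5·15 + 0.5·0·15² = 232 m
Total distance = 66.1 + 14.6 + 232 = 313 m

313.22 m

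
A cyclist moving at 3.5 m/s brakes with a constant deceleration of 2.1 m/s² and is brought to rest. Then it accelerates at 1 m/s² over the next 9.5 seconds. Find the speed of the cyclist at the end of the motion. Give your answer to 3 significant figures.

9.50 m/s

Phase 1 (decelerating): v₀ = 3.50 m/s, a = -2.1 m/s².
v = v₀ + at → t = (0 − 3.50) / -2.1 = 1.67 s
v² = v₀² + 2aΔx → Δx = (0² − 3.50²)/(2·-2.1) = 2.92 m

Phase 2 (accelerating): v₀ = 0 m/s, a = 1 m/s².
v = v₀ + at = 0 + (1)(9.5) = 9.50 m/s
Δx = v₀t + ½at² = 0·9.5 + 0.5·1·9.5² = 45.1 m
Final speed = 9.50 m/s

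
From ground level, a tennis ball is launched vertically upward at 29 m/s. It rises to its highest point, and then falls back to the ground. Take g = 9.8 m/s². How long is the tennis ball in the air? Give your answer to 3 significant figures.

5.92 s

Phase 1 (rising): v₀ = 29.0 m/s, a = -9.8 m/s².
v = v₀ + at → t = (0 − 29.0) / -9.8 = 2.96 s
v² = v₀² + 2aΔx → Δx = (0² − 29.0²)/(2·-9.8) = 42.9 m

Phase 2 (falling): v₀ = 0 m/s, a = -9.8 m/s².
Falls 42.9 m from rest: t = √(2·42.9/9.8) = 2.96 s; v = g·t = 29.0 m/s.
Total time = 2.96 + 2.96 = 5.92 s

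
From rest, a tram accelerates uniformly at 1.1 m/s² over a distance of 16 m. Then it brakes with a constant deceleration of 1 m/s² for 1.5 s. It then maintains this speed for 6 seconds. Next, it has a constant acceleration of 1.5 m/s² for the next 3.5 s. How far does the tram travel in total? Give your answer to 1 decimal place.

75.1 m

Phase 1 (accelerating): v₀ = 0 m/s, a = 1.1 m/s².
v² = v₀² + 2aΔx = 0² + 2·1.1·16 = 35.2 → v = 5.93 m/s
t = (v − v₀)/a = (5.93 − 0)/1.1 = 5.39 s

Phase 2 (decelerating): v₀ = 5.93 m/s, a = -1 m/s².
v = v₀ + at = 5.93 + (-1)(1.5) = 4.43 m/s
Δx = v₀t + ½at² = 5.93·1.5 + 0.5·-1·1.5² = 7.77 m

Phase 3 (constant speed): v₀ = 4.43 m/s, a = 0 m/s².
v = v₀ + at = 4.43 + (0)(6) = 4.43 m/s
Δx = v₀t + ½at² = 4.43·6 + 0.5·0·6² = 26.6 m

Phase 4 (accelerating): v₀ = 4.43 m/s, a = 1.5 m/s².
v = v₀ + at = 4.43 + (1.5)(3.5) = 9.68 m/s
Δx = v₀t + ½at² = 4.43·3.5 + 0.5·1.5·3.5² = 24.7 m
Total distance = 16.0 + 7.77 + 26.6 + 24.7 = 75.1 m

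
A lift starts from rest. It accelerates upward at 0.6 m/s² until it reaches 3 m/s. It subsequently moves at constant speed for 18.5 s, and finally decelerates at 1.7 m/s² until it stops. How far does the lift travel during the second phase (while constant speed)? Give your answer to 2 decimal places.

55.50 m

Phase 1 (accelerating): v₀ = 0 m/s, a = 0.6 m/s².
v = v₀ + at → t = (3 − 0) / 0.6 = 5.00 s
v² = v₀² + 2aΔx → Δx = (3² − 0²)/(2·0.6) = 7.50 m

Phase 2 (constant speed): v₀ = 3.00 m/s, a = 0 m/s².
v = v₀ + at = 3.00 + (0)(18.5) = 3.00 m/s
Δx = v₀t + ½at² = 3.00·18.5 + 0.5·0·18.5² = 55.5 m
Distance in phase 2 = 55.5 m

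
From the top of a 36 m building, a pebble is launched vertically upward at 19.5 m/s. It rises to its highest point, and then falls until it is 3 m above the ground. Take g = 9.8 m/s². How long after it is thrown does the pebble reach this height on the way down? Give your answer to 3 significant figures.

Phase 1 (rising): v₀ = 19.5 m/s, a = -9.8 m/s².
v = v₀ + at → t = (0 − 19.5) / -9.8 = 1.99 s
v² = v₀² + 2aΔx → Δx = (0² − 19.5²)/(2·-9.8) = 19.4 m

Phase 2 (falling): v₀ = 0 m/s, a = -9.8 m/s².
Falls 52.4 m from rest: t = √(2·52.4/9.8) = 3.27 s; v = g·t = 32.0 m/s.
Total time = 1.99 + 3.27 = 5.26 s

5.26 s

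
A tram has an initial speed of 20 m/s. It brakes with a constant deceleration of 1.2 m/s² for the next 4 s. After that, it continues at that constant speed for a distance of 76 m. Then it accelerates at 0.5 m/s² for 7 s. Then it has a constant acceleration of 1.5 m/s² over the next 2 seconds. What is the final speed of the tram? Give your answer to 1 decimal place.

21.7 m/s

Phase 1 (decelerating): v₀ = 20.0 m/s, a = -1.2 m/s².
v = v₀ + at = 20.0 + (-1.2)(4) = 15.2 m/s
Δx = v₀t + ½at² = 20.0·4 + 0.5·-1.2·4² = 70.4 m

Phase 2 (constant speed): v₀ = 15.2 m/s, a = 0 m/s².
Constant speed: t = d/v = 76/15.2 = 5.00 s

Phase 3 (accelerating): v₀ = 15.2 m/s, a = 0.5 m/s².
v = v₀ + at = 15.2 + (0.5)(7) = 18.7 m/s
Δx = v₀t + ½at² = 15.2·7 + 0.5·0.5·7² = 119 m

Phase 4 (accelerating): v₀ = 18.7 m/s, a = 1.5 m/s².
v = v₀ + at = 18.7 + (1.5)(2) = 21.7 m/s
Δx = v₀t + ½at² = 18.7·2 + 0.5·1.5·2² = 40.4 m
Final speed = 21.7 m/s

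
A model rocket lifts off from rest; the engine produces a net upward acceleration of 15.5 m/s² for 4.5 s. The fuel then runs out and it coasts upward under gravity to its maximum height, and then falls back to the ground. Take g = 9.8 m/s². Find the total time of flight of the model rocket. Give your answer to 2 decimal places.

20.71 s

Phase 1 (powered ascent): v₀ = 0 m/s, a = 15.5 m/s².
v = v₀ + at = 0 + (15.5)(4.5) = 69.8 m/s
Δx = v₀t + ½at² = 0·4.5 + 0.5·15.5·4.5² = 157 m

Phase 2 (coasting upward): v₀ = 69.8 m/s, a = -9.8 m/s².
v = v₀ + at → t = (0 − 69.8) / -9.8 = 7.12 s
v² = v₀² + 2aΔx → Δx = (0² − 69.8²)/(2·-9.8) = 248 m

Phase 3 (free fall): v₀ = 0 m/s, a = -9.8 m/s².
Falls 405 m from rest: t = √(2·405/9.8) = 9.09 s; v = g·t = 89.1 m/s.
Total time = 4.50 + 7.12 + 9.09 = 20.7 s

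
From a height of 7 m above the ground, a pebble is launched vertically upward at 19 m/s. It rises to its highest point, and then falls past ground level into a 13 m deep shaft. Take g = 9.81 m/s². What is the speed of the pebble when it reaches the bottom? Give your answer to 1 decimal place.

27.4 m/s

Phase 1 (rising): v₀ = 19.0 m/s, a = -9.81 m/s².
v = v₀ + at → t = (0 − 19.0) / -9.81 = 1.94 s
v² = v₀² + 2aΔx → Δx = (0² − 19.0²)/(2·-9.81) = 18.4 m

Phase 2 (falling): v₀ = 0 m/s, a = -9.81 m/s².
Falls 38.4 m from rest: t = √(2·38.4/9.81) = 2.80 s; v = g·t = 27.4 m/s.
Final speed = 27.4 m/s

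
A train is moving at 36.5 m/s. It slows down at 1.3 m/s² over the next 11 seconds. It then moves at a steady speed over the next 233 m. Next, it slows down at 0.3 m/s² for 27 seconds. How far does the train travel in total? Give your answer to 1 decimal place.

1045.9 m

Phase 1 (decelerating): v₀ = 36.5 m/s, a = -1.3 m/s².
v = v₀ + at = 36.5 + (-1.3)(11) = 22.2 m/s
Δx = v₀t + ½at² = 36.5·11 + 0.5·-1.3·11² = 323 m

Phase 2 (constant speed): v₀ = 22.2 m/s, a = 0 m/s².
Constant speed: t = d/v = 233/22.2 = 10.5 s

Phase 3 (decelerating): v₀ = 22.2 m/s, a = -0.3 m/s².
v = v₀ + at = 22.2 + (-0.3)(27) = 14.1 m/s
Δx = v₀t + ½at² = 22.2·27 + 0.5·-0.3·27² = 490 m
Total distance = 323 + 233 + 490 = 1050 m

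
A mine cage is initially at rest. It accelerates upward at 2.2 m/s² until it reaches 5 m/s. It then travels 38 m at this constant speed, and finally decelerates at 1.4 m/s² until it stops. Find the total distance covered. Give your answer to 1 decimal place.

Phase 1 (accelerating): v₀ = 0 m/s, a = 2.2 m/s².
v = v₀ + at → t = (5 − 0) / 2.2 = 2.27 s
v² = v₀² + 2aΔx → Δx = (5² − 0²)/(2·2.2) = 5.68 m

Phase 2 (constant speed): v₀ = 5.00 m/s, a = 0 m/s².
Constant speed: t = d/v = 38/5.00 = 7.60 s

Phase 3 (decelerating): v₀ = 5.00 m/s, a = -1.4 m/s².
v = v₀ + at → t = (0 − 5.00) / -1.4 = 3.57 s
v² = v₀² + 2aΔx → Δx = (0² − 5.00²)/(2·-1.4) = 8.93 m
Total distance = 5.68 + 38.0 + 8.93 = 52.6 m

52.6 m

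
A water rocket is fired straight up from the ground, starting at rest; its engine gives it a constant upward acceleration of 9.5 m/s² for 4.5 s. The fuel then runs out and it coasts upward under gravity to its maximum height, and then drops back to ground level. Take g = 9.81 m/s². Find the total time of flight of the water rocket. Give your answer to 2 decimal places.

Phase 1 (powered ascent): v₀ = 0 m/s, a = 9.5 m/s².
v = v₀ + at = 0 + (9.5)(4.5) = 42.8 m/s
Δx = v₀t + ½at² = 0·4.5 + 0.5·9.5·4.5² = 96.2 m

Phase 2 (coasting upward): v₀ = 42.8 m/s, a = -9.81 m/s².
v = v₀ + at → t = (0 − 42.8) / -9.81 = 4.36 s
v² = v₀² + 2aΔx → Δx = (0² − 42.8²)/(2·-9.81) = 93.1 m

Phase 3 (free fall): v₀ = 0 m/s, a = -9.81 m/s².
Falls 189 m from rest: t = √(2·189/9.81) = 6.21 s; v = g·t = 60.9 m/s.
Total time = 4.50 + 4.36 + 6.21 = 15.1 s

15.07 s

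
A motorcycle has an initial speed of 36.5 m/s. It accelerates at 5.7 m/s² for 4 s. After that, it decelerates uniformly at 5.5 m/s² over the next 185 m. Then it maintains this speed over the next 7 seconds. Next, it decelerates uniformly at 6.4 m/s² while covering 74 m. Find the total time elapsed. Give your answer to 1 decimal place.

17.2 s

Phase 1 (accelerating): v₀ = 36.5 m/s, a = 5.7 m/s².
v = v₀ + at = 36.5 + (5.7)(4) = 59.3 m/s
Δx = v₀t + ½at² = 36.5·4 + 0.5·5.7·4² = 192 m

Phase 2 (decelerating): v₀ = 59.3 m/s, a = -5.5 m/s².
v² = v₀² + 2aΔx = 59.3² + 2·-5.5·185 = 1480 → v = 38.5 m/s
t = (v − v₀)/a = (38.5 − 59.3)/-5.5 = 3.78 s

Phase 3 (constant speed): v₀ = 38.5 m/s, a = 0 m/s².
v = v₀ + at = 38.5 + (0)(7) = 38.5 m/s
Δx = v₀t + ½at² = 38.5·7 + 0.5·0·7² = 269 m

Phase 4 (decelerating): v₀ = 38.5 m/s, a = -6.4 m/s².
v² = v₀² + 2aΔx = 38.5² + 2·-6.4·74 = 534 → v = 23.1 m/s
t = (v − v₀)/a = (23.1 − 38.5)/-6.4 = 2.40 s
Total time = 4.00 + 3.78 + 7.00 + 2.40 = 17.2 s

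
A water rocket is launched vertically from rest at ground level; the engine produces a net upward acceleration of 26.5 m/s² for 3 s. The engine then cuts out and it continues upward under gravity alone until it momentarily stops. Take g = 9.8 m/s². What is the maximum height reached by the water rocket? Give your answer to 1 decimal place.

Phase 1 (powered ascent): v₀ = 0 m/s, a = 26.5 m/s².
v = v₀ + at = 0 + (26.5)(3) = 79.5 m/s
Δx = v₀t + ½at² = 0·3 + 0.5·26.5·3² = 119 m

Phase 2 (coasting upward): v₀ = 79.5 m/s, a = -9.8 m/s².
v = v₀ + at → t = (0 − 79.5) / -9.8 = 8.11 s
v² = v₀² + 2aΔx → Δx = (0² − 79.5²)/(2·-9.8) = 322 m
Maximum height = 119 + 322 = 442 m

441.7 m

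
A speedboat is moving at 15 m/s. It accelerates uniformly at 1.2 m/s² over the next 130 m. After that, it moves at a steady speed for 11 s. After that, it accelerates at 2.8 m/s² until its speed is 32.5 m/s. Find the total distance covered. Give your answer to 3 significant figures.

478 m

Phase 1 (accelerating): v₀ = 15.0 m/s, a = 1.2 m/s².
v² = v₀² + 2aΔx = 15.0² + 2·1.2·130 = 537 → v = 23.2 m/s
t = (v − v₀)/a = (23.2 − 15.0)/1.2 = 6.81 s

Phase 2 (constant speed): v₀ = 23.2 m/s, a = 0 m/s².
v = v₀ + at = 23.2 + (0)(11) = 23.2 m/s
Δx = v₀t + ½at² = 23.2·11 + 0.5·0·11² = 255 m

Phase 3 (accelerating): v₀ = 23.2 m/s, a = 2.8 m/s².
v = v₀ + at → t = (32.5 − 23.2) / 2.8 = 3.33 s
v² = v₀² + 2aΔx → Δx = (32.5² − 23.2²)/(2·2.8) = 92.7 m
Total distance = 130 + 255 + 92.7 = 478 m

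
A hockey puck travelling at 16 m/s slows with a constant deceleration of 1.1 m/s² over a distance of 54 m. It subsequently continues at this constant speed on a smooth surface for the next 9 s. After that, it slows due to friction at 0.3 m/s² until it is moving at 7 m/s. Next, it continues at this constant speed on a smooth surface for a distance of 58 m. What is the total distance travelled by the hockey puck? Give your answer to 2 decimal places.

Phase 1 (decelerating): v₀ = 16.0 m/s, a = -1.1 m/s².
v² = v₀² + 2aΔx = 16.0² + 2·-1.1·54 = 137 → v = 11.7 m/s
t = (v − v₀)/a = (11.7 − 16.0)/-1.1 = 3.90 s

Phase 2 (constant speed): v₀ = 11.7 m/s, a = 0 m/s².
v = v₀ + at = 11.7 + (0)(9) = 11.7 m/s
Δx = v₀t + ½at² = 11.7·9 + 0.5·0·9² = 105 m

Phase 3 (decelerating): v₀ = 11.7 m/s, a = -0.3 m/s².
v = v₀ + at → t = (7 − 11.7) / -0.3 = 15.7 s
v² = v₀² + 2aΔx → Δx = (7² − 11.7²)/(2·-0.3) = 147 m

Phase 4 (constant speed): v₀ = 7.00 m/s, a = 0 m/s².
Constant speed: t = d/v = 58/7.00 = 8.29 s
Total distance = 54.0 + 105 + 147 + 58.0 = 364 m

364.42 m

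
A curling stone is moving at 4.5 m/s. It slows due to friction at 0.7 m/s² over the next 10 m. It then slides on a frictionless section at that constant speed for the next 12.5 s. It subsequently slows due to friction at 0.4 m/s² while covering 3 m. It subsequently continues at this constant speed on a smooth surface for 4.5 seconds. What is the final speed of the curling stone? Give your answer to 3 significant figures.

Phase 1 (decelerating): v₀ = 4.50 m/s, a = -0.7 m/s².
v² = v₀² + 2aΔx = 4.50² + 2·-0.7·10 = 6.25 → v = 2.50 m/s
t = (v − v₀)/a = (2.50 − 4.50)/-0.7 = 2.86 s

Phase 2 (constant speed): v₀ = 2.50 m/s, a = 0 m/s².
v = v₀ + at = 2.50 + (0)(12.5) = 2.50 m/s
Δx = v₀t + ½at² = 2.50·12.5 + 0.5·0·12.5² = 31.2 m

Phase 3 (decelerating): v₀ = 2.50 m/s, a = -0.4 m/s².
v² = v₀² + 2aΔx = 2.50² + 2·-0.4·3 = 3.85 → v = 1.96 m/s
t = (v − v₀)/a = (1.96 − 2.50)/-0.4 = 1.34 s

Phase 4 (constant speed): v₀ = 1.96 m/s, a = 0 m/s².
v = v₀ + at = 1.96 + (0)(4.5) = 1.96 m/s
Δx = v₀t + ½at² = 1.96·4.5 + 0.5·0·4.5² = 8.83 m
Final speed = 1.96 m/s

1.96 m/s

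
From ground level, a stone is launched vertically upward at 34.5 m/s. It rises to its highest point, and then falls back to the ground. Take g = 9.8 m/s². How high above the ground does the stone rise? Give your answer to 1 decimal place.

60.7 m

Phase 1 (rising): v₀ = 34.5 m/s, a = -9.8 m/s².
v = v₀ + at → t = (0 − 34.5) / -9.8 = 3.52 s
v² = v₀² + 2aΔx → Δx = (0² − 34.5²)/(2·-9.8) = 60.7 m
Maximum height = 60.7 m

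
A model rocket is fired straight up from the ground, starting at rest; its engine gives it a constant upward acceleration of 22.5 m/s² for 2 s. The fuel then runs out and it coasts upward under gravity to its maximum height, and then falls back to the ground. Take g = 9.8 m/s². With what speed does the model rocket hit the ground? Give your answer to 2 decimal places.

Phase 1 (powered ascent): v₀ = 0 m/s, a = 22.5 m/s².
v = v₀ + at = 0 + (22.5)(2) = 45.0 m/s
Δx = v₀t + ½at² = 0·2 + 0.5·22.5·2² = 45.0 m

Phase 2 (coasting upward): v₀ = 45.0 m/s, a = -9.8 m/s².
v = v₀ + at → t = (0 − 45.0) / -9.8 = 4.59 s
v² = v₀² + 2aΔx → Δx = (0² − 45.0²)/(2·-9.8) = 103 m

Phase 3 (free fall): v₀ = 0 m/s, a = -9.8 m/s².
Falls 148 m from rest: t = √(2·148/9.8) = 5.50 s; v = g·t = 53.9 m/s.
Impact speed = 53.9 m/s

53.92 m/s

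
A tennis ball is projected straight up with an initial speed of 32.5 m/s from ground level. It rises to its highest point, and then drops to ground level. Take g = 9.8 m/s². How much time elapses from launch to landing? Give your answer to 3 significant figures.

Phase 1 (rising): v₀ = 32.5 m/s, a = -9.8 m/s².
v = v₀ + at → t = (0 − 32.5) / -9.8 = 3.32 s
v² = v₀² + 2aΔx → Δx = (0² − 32.5²)/(2·-9.8) = 53.9 m

Phase 2 (falling): v₀ = 0 m/s, a = -9.8 m/s².
Falls 53.9 m from rest: t = √(2·53.9/9.8) = 3.32 s; v = g·t = 32.5 m/s.
Total time = 3.32 + 3.32 = 6.63 s

6.63 s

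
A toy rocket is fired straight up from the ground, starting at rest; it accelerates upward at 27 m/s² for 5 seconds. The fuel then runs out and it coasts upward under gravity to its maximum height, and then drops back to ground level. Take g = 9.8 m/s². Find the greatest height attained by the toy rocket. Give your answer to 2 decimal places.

Phase 1 (powered ascent): v₀ = 0 m/s, a = 27 m/s².
v = v₀ + at = 0 + (27)(5) = 135 m/s
Δx = v₀t + ½at² = 0·5 + 0.5·27·5² = 338 m

Phase 2 (coasting upward): v₀ = 135 m/s, a = -9.8 m/s².
v = v₀ + at → t = (0 − 135) / -9.8 = 13.8 s
v² = v₀² + 2aΔx → Δx = (0² − 135²)/(2·-9.8) = 930 m
Maximum height = 338 + 930 = 1270 m

1267.35 m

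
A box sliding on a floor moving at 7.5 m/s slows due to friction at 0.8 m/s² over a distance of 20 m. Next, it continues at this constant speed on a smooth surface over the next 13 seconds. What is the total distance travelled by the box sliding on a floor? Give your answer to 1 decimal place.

Phase 1 (decelerating): v₀ = 7.50 m/s, a = -0.8 m/s².
v² = v₀² + 2aΔx = 7.50² + 2·-0.8·20 = 24.2 → v = 4.92 m/s
t = (v − v₀)/a = (4.92 − 7.50)/-0.8 = 3.22 s

Phase 2 (constant speed): v₀ = 4.92 m/s, a = 0 m/s².
v = v₀ + at = 4.92 + (0)(13) = 4.92 m/s
Δx = v₀t + ½at² = 4.92·13 + 0.5·0·13² = 64.0 m
Total distance = 20.0 + 64.0 = 84.0 m

84.0 m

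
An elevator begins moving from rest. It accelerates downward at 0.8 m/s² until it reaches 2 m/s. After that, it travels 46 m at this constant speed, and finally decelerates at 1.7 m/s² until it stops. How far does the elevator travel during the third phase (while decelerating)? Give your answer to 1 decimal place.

Phase 1 (accelerating): v₀ = 0 m/s, a = 0.8 m/s².
v = v₀ + at → t = (2 − 0) / 0.8 = 2.50 s
v² = v₀² + 2aΔx → Δx = (2² − 0²)/(2·0.8) = 2.50 m

Phase 2 (constant speed): v₀ = 2.00 m/s, a = 0 m/s².
Constant speed: t = d/v = 46/2.00 = 23.0 s

Phase 3 (decelerating): v₀ = 2.00 m/s, a = -1.7 m/s².
v = v₀ + at → t = (0 − 2.00) / -1.7 = 1.18 s
v² = v₀² + 2aΔx → Δx = (0² − 2.00²)/(2·-1.7) = 1.18 m
Distance in phase 3 = 1.18 m

1.2 m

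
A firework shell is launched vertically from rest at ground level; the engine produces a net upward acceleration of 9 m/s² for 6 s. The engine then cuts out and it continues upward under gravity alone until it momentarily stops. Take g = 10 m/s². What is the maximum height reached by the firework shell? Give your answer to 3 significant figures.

308 m

Phase 1 (powered ascent): v₀ = 0 m/s, a = 9 m/s².
v = v₀ + at = 0 + (9)(6) = 54.0 m/s
Δx = v₀t + ½at² = 0·6 + 0.5·9·6² = 162 m

Phase 2 (coasting upward): v₀ = 54.0 m/s, a = -10 m/s².
v = v₀ + at → t = (0 − 54.0) / -10 = 5.40 s
v² = v₀² + 2aΔx → Δx = (0² − 54.0²)/(2·-10) = 146 m
Maximum height = 162 + 146 = 308 m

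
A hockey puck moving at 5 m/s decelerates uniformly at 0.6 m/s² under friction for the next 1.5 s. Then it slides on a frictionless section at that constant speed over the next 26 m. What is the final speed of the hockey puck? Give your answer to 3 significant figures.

4.10 m/s

Phase 1 (decelerating): v₀ = 5.00 m/s, a = -0.6 m/s².
v = v₀ + at = 5.00 + (-0.6)(1.5) = 4.10 m/s
Δx = v₀t + ½at² = 5.00·1.5 + 0.5·-0.6·1.5² = 6.83 m

Phase 2 (constant speed): v₀ = 4.10 m/s, a = 0 m/s².
Constant speed: t = d/v = 26/4.10 = 6.34 s
Final speed = 4.10 m/s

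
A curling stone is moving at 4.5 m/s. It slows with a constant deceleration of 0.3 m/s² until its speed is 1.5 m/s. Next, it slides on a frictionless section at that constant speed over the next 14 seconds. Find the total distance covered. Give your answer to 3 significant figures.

Phase 1 (decelerating): v₀ = 4.50 m/s, a = -0.3 m/s².
v = v₀ + at → t = (1.5 − 4.50) / -0.3 = 10.0 s
v² = v₀² + 2aΔx → Δx = (1.5² − 4.50²)/(2·-0.3) = 30.0 m

Phase 2 (constant speed): v₀ = 1.50 m/s, a = 0 m/s².
v = v₀ + at = 1.50 + (0)(14) = 1.50 m/s
Δx = v₀t + ½at² = 1.50·14 + 0.5·0·14² = 21.0 m
Total distance = 30.0 + 21.0 = 51.0 m

51.0 m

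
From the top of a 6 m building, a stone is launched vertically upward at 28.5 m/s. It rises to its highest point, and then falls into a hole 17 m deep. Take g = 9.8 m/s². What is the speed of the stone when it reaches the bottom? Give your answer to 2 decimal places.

35.54 m/s

Phase 1 (rising): v₀ = 28.5 m/s, a = -9.8 m/s².
v = v₀ + at → t = (0 − 28.5) / -9.8 = 2.91 s
v² = v₀² + 2aΔx → Δx = (0² − 28.5²)/(2·-9.8) = 41.4 m

Phase 2 (falling): v₀ = 0 m/s, a = -9.8 m/s².
Falls 64.4 m from rest: t = √(2·64.4/9.8) = 3.63 s; v = g·t = 35.5 m/s.
Final speed = 35.5 m/s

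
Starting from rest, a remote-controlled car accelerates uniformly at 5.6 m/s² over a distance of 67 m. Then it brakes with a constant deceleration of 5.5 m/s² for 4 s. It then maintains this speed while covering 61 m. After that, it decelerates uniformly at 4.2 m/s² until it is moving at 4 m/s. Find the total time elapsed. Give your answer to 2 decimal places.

20.53 s

Phase 1 (accelerating): v₀ = 0 m/s, a = 5.6 m/s².
v² = v₀² + 2aΔx = 0² + 2·5.6·67 = 750 → v = 27.4 m/s
t = (v − v₀)/a = (27.4 − 0)/5.6 = 4.89 s

Phase 2 (decelerating): v₀ = 27.4 m/s, a = -5.5 m/s².
v = v₀ + at = 27.4 + (-5.5)(4) = 5.39 m/s
Δx = v₀t + ½at² = 27.4·4 + 0.5·-5.5·4² = 65.6 m

Phase 3 (constant speed): v₀ = 5.39 m/s, a = 0 m/s².
Constant speed: t = d/v = 61/5.39 = 11.3 s

Phase 4 (decelerating): v₀ = 5.39 m/s, a = -4.2 m/s².
v = v₀ + at → t = (4 − 5.39) / -4.2 = 0.332 s
v² = v₀² + 2aΔx → Δx = (4² − 5.39²)/(2·-4.2) = 1.56 m
Total time = 4.89 + 4.00 + 11.3 + 0.332 = 20.5 s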